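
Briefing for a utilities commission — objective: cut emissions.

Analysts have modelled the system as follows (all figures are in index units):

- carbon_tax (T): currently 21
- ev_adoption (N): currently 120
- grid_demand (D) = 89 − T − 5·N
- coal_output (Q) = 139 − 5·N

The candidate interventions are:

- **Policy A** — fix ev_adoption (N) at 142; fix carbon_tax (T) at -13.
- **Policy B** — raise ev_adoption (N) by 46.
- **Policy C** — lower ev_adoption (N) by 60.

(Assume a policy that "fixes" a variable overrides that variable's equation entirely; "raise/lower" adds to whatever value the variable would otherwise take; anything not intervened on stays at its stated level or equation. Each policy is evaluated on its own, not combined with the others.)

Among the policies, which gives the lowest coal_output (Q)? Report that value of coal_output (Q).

Policy A (N := 142, T := -13):
  N = 142
  Q = 139 − 5·142 = -571
Policy B (N + 46):
  N = 120 + 46 = 166
  Q = 139 − 5·166 = -691
Policy C (N − 60):
  N = 120 − 60 = 60
  Q = 139 − 5·60 = -161
Comparing — Policy A: Q=-571, Policy B: Q=-691, Policy C: Q=-161. Lowest is -691 (Policy B).

-691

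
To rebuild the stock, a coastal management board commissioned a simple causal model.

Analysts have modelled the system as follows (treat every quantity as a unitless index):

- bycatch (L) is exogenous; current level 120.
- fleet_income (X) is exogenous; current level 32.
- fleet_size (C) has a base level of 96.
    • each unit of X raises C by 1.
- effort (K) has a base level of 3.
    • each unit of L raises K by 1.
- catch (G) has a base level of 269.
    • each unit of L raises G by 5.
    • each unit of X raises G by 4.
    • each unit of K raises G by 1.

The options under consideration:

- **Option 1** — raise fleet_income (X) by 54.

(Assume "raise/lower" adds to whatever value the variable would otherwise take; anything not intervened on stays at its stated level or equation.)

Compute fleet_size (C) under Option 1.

182

Option 1 (X + 54):
  X = 32 + 54 = 86
  C = 96 + 86 = 182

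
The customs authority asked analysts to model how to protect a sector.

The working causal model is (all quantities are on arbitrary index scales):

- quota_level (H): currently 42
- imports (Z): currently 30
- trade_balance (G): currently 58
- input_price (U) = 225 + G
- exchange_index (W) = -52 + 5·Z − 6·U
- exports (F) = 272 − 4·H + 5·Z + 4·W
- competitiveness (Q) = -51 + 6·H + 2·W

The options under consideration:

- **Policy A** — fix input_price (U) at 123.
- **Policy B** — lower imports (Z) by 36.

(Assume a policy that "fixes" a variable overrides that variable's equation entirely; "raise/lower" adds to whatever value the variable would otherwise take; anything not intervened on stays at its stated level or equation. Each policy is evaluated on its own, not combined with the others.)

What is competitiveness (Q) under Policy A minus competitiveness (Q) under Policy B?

2280

Policy A (U := 123):
  H = 42
  Z = 30
  G = 58
  U = 123
  W = -52 + 5·30 − 6·123 = -640
  Q = -51 + 6·42 + 2·(-640) = -1079
Policy B (Z − 36):
  H = 42
  Z = 30 − 36 = -6
  G = 58
  U = 225 + 58 = 283
  W = -52 + 5·(-6) − 6·283 = -1780
  Q = -51 + 6·42 + 2·(-1780) = -3359
Q: -1079 − (-3359) = 2280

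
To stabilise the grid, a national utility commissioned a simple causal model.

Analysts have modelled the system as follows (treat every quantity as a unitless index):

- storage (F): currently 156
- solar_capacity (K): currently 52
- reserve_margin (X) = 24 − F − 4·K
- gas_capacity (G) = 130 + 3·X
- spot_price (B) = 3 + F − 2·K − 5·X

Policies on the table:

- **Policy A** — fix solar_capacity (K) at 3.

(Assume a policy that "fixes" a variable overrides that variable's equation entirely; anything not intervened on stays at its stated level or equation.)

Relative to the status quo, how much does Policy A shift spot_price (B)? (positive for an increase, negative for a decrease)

-882

Baseline:
  F = 156
  K = 52
  X = 24 − 156 − 4·52 = -340
  B = 3 + 156 − 2·52 − 5·(-340) = 1755
Policy A (K := 3):
  F = 156
  K = 3
  X = 24 − 156 − 4·3 = -144
  B = 3 + 156 − 2·3 − 5·(-144) = 873
Change in B: 873 − 1755 = -882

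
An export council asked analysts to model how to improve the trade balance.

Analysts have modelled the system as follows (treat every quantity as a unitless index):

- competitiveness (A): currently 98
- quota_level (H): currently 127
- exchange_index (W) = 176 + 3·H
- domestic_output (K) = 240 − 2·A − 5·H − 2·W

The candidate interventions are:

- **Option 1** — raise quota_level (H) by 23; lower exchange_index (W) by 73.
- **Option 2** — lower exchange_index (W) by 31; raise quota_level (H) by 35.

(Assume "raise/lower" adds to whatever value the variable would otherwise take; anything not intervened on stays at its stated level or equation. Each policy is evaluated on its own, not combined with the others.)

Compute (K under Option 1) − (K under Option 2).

216

Option 1 (H + 23, W − 73):
  A = 98
  H = 127 + 23 = 150
  W = 176 + 3·150 (−73 from intervention) = 553
  K = 240 − 2·98 − 5·150 − 2·553 = -1812
Option 2 (W − 31, H + 35):
  A = 98
  H = 127 + 35 = 162
  W = 176 + 3·162 (−31 from intervention) = 631
  K = 240 − 2·98 − 5·162 − 2·631 = -2028
K: -1812 − (-2028) = 216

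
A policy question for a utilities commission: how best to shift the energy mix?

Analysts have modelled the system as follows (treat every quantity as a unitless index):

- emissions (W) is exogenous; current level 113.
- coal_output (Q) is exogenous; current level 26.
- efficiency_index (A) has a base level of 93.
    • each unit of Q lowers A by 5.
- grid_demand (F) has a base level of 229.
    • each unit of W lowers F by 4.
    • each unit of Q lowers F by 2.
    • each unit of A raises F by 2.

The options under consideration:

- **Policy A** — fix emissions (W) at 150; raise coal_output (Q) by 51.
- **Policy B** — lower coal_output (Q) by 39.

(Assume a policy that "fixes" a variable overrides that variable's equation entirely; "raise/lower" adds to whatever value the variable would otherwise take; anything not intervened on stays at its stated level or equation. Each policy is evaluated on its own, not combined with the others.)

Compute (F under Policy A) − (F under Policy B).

Policy A (W := 150, Q + 51):
  W = 150
  Q = 26 + 51 = 77
  A = 93 − 5·77 = -292
  F = 229 − 4·150 − 2·77 + 2·(-292) = -1109
Policy B (Q − 39):
  W = 113
  Q = 26 − 39 = -13
  A = 93 − 5·(-13) = 158
  F = 229 − 4·113 − 2·(-13) + 2·158 = 119
F: -1109 − 119 = -1228

-1228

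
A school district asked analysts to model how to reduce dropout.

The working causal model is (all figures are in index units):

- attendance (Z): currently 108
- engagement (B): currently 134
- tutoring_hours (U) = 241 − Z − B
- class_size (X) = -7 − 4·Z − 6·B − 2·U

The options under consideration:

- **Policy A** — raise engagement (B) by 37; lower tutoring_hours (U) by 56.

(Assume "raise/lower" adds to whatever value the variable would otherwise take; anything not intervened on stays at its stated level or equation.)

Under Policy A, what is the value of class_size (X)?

-1277

Policy A (B + 37, U − 56):
  Z = 108
  B = 134 + 37 = 171
  U = 241 − 108 − 171 (−56 from intervention) = -94
  X = -7 − 4·108 − 6·171 − 2·(-94) = -1277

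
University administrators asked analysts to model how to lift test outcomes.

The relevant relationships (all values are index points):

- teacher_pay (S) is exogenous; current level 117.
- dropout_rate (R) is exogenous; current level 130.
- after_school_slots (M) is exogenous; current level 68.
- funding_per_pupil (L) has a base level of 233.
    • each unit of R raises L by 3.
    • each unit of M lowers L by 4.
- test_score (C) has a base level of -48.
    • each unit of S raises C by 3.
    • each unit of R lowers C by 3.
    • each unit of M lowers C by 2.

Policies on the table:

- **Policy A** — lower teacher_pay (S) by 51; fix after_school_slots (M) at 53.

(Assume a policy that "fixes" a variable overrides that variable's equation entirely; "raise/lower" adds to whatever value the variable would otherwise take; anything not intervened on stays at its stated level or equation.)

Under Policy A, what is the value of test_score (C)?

-346

Policy A (S − 51, M := 53):
  S = 117 − 51 = 66
  R = 130
  M = 53
  C = -48 + 3·66 − 3·130 − 2·53 = -346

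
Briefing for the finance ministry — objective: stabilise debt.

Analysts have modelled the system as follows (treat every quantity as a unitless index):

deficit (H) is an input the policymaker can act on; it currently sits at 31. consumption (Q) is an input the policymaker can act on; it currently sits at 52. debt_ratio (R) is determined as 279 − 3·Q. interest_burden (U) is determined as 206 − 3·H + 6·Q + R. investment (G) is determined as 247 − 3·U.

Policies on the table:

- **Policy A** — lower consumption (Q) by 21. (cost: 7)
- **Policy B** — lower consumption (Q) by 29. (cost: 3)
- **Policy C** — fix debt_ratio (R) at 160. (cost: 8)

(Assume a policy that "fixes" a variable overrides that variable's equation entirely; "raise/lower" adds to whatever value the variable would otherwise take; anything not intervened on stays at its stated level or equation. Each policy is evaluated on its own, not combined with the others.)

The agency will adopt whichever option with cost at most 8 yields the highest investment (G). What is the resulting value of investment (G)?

-1136

Policy A (Q − 21):
  H = 31
  Q = 52 − 21 = 31
  R = 279 − 3·31 = 186
  U = 206 − 3·31 + 6·31 + 186 = 485
  G = 247 − 3·485 = -1208
Policy B (Q − 29):
  H = 31
  Q = 52 − 29 = 23
  R = 279 − 3·23 = 210
  U = 206 − 3·31 + 6·23 + 210 = 461
  G = 247 − 3·461 = -1136
Policy C (R := 160):
  H = 31
  Q = 52
  R = 160
  U = 206 − 3·31 + 6·52 + 160 = 585
  G = 247 − 3·585 = -1508
Comparing — Policy A: G=-1208, Policy B: G=-1136, Policy C: G=-1508. Highest is -1136 (Policy B).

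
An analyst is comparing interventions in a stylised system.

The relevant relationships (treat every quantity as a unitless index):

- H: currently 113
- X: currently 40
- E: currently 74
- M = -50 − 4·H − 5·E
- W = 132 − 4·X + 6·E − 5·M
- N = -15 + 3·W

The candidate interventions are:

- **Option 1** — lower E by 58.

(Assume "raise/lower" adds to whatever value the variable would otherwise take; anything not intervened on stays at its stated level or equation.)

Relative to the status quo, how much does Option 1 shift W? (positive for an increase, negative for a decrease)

-1798

Baseline:
  H = 113
  X = 40
  E = 74
  M = -50 − 4·113 − 5·74 = -872
  W = 132 − 4·40 + 6·74 − 5·(-872) = 4776
Option 1 (E − 58):
  H = 113
  X = 40
  E = 74 − 58 = 16
  M = -50 − 4·113 − 5·16 = -582
  W = 132 − 4·40 + 6·16 − 5·(-582) = 2978
Change in W: 2978 − 4776 = -1798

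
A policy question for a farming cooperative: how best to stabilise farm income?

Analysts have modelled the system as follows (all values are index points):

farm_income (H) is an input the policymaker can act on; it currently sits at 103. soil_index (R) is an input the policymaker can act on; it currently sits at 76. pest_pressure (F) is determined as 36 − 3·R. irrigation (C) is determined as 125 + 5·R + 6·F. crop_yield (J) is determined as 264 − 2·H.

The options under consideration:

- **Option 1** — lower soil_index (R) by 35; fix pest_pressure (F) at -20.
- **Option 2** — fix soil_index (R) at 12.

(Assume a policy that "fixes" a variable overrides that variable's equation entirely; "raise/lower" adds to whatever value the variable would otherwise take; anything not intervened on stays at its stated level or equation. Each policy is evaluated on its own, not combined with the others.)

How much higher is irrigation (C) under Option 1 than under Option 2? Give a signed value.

25

Option 1 (R − 35, F := -20):
  R = 76 − 35 = 41
  F = -20
  C = 125 + 5·41 + 6·(-20) = 210
Option 2 (R := 12):
  R = 12
  F = 36 − 3·12 = 0
  C = 125 + 5·12 + 6·0 = 185
C: 210 − 185 = 25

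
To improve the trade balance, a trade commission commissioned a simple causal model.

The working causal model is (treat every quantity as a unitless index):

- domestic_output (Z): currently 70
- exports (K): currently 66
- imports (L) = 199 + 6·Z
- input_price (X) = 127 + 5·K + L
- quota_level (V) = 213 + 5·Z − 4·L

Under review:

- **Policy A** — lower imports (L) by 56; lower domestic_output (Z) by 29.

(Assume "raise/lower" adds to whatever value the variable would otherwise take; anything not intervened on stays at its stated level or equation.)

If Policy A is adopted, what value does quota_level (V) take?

Policy A (L − 56, Z − 29):
  Z = 70 − 29 = 41
  L = 199 + 6·41 (−56 from intervention) = 389
  V = 213 + 5·41 − 4·389 = -1138

-1138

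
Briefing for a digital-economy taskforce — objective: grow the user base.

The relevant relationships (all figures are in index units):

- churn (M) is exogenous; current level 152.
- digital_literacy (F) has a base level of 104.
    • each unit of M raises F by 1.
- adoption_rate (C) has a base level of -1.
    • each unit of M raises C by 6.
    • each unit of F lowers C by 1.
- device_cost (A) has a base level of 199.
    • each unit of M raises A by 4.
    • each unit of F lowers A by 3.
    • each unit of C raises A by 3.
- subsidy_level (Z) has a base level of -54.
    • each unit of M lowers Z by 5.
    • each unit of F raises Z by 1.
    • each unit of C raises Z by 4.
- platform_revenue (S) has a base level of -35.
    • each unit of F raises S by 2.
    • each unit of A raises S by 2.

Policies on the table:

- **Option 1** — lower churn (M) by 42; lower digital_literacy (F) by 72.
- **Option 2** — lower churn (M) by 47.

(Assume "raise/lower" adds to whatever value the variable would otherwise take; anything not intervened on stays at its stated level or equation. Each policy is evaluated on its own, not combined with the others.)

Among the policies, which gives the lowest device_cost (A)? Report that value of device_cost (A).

1252

Option 1 (M − 42, F − 72):
  M = 152 − 42 = 110
  F = 104 + 110 (−72 from intervention) = 142
  C = -1 + 6·110 − 142 = 517
  A = 199 + 4·110 − 3·142 + 3·517 = 1764
Option 2 (M − 47):
  M = 152 − 47 = 105
  F = 104 + 105 = 209
  C = -1 + 6·105 − 209 = 420
  A = 199 + 4·105 − 3·209 + 3·420 = 1252
Comparing — Option 1: A=1764, Option 2: A=1252. Lowest is 1252 (Option 2).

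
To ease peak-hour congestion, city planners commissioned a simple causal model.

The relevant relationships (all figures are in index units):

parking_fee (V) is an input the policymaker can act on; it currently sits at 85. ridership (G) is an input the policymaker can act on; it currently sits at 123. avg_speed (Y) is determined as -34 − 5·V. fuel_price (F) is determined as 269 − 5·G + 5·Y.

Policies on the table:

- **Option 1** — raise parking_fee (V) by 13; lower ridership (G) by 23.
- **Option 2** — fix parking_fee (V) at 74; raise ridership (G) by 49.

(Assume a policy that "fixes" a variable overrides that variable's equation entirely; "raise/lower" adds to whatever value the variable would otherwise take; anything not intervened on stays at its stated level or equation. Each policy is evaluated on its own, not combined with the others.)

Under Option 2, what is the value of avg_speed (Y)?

-404

Option 2 (V := 74, G + 49):
  V = 74
  Y = -34 − 5·74 = -404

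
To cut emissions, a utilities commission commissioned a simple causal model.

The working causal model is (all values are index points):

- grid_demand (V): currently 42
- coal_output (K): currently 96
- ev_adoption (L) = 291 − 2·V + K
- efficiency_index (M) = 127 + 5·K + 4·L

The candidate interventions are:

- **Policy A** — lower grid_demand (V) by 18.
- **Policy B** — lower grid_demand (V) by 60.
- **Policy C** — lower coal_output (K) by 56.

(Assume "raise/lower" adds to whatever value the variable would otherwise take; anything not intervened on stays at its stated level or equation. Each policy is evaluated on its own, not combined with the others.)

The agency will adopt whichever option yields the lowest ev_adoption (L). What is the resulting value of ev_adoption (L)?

247

Policy A (V − 18):
  V = 42 − 18 = 24
  K = 96
  L = 291 − 2·24 + 96 = 339
Policy B (V − 60):
  V = 42 − 60 = -18
  K = 96
  L = 291 − 2·(-18) + 96 = 423
Policy C (K − 56):
  V = 42
  K = 96 − 56 = 40
  L = 291 − 2·42 + 40 = 247
Comparing — Policy A: L=339, Policy B: L=423, Policy C: L=247. Lowest is 247 (Policy C).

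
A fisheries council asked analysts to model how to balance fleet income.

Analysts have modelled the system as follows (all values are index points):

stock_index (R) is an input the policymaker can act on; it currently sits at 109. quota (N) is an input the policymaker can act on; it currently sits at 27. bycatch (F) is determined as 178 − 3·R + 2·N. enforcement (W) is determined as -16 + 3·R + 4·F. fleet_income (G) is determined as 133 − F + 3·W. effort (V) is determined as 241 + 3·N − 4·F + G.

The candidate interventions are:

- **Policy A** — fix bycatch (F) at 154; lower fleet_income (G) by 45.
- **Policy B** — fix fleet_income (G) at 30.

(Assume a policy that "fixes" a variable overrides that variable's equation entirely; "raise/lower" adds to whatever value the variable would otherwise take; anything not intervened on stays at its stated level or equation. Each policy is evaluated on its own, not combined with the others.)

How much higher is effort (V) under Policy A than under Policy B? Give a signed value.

1689

Policy A (F := 154, G − 45):
  R = 109
  N = 27
  F = 154
  W = -16 + 3·109 + 4·154 = 927
  G = 133 − 154 + 3·927 (−45 from intervention) = 2715
  V = 241 + 3·27 − 4·154 + 2715 = 2421
Policy B (G := 30):
  R = 109
  N = 27
  F = 178 − 3·109 + 2·27 = -95
  W = -16 + 3·109 + 4·(-95) = -69
  G = 30
  V = 241 + 3·27 − 4·(-95) + 30 = 732
V: 2421 − 732 = 1689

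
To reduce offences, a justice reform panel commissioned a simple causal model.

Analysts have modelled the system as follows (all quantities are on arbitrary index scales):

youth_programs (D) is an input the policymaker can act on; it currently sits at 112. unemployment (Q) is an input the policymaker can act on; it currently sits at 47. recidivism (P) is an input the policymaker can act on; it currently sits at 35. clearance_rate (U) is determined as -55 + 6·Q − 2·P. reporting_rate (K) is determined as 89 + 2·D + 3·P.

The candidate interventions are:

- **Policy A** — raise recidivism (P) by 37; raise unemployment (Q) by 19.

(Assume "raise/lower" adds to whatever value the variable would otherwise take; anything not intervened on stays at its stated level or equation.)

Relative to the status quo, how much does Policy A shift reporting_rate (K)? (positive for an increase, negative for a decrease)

111

Baseline:
  D = 112
  P = 35
  K = 89 + 2·112 + 3·35 = 418
Policy A (P + 37, Q + 19):
  D = 112
  P = 35 + 37 = 72
  K = 89 + 2·112 + 3·72 = 529
Change in K: 529 − 418 = 111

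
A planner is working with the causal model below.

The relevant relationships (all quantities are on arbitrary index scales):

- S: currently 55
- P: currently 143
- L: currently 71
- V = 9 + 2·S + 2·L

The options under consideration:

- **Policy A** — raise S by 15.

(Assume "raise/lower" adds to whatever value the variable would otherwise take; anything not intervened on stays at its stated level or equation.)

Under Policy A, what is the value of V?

Policy A (S + 15):
  S = 55 + 15 = 70
  L = 71
  V = 9 + 2·70 + 2·71 = 291

291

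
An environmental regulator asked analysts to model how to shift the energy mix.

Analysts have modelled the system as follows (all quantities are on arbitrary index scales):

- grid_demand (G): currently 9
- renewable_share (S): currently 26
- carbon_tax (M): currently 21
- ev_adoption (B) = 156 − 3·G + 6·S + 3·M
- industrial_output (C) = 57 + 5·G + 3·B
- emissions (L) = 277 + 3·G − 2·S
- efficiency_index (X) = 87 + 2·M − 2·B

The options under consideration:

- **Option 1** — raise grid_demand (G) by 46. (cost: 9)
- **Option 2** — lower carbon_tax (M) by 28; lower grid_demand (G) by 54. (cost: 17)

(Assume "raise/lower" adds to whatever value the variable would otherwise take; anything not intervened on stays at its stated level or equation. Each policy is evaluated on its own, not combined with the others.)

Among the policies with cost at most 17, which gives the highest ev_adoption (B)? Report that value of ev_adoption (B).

426

Option 1 (G + 46):
  G = 9 + 46 = 55
  S = 26
  M = 21
  B = 156 − 3·55 + 6·26 + 3·21 = 210
Option 2 (M − 28, G − 54):
  G = 9 − 54 = -45
  S = 26
  M = 21 − 28 = -7
  B = 156 − 3·(-45) + 6·26 + 3·(-7) = 426
Comparing — Option 1: B=210, Option 2: B=426. Highest is 426 (Option 2).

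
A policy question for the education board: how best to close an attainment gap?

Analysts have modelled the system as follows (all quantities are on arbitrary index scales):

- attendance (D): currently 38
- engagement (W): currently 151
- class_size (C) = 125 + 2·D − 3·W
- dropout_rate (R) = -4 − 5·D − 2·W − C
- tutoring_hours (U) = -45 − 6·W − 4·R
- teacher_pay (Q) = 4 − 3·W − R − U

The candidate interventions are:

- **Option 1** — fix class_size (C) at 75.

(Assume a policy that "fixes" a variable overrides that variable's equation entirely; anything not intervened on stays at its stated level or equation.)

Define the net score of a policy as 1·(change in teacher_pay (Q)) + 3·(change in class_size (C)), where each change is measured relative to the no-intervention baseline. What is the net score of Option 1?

Baseline:
  D = 38
  W = 151
  C = 125 + 2·38 − 3·151 = -252
  R = -4 − 5·38 − 2·151 − (-252) = -244
  U = -45 − 6·151 − 4·(-244) = 25
  Q = 4 − 3·151 − (-244) − 25 = -230
Option 1 (C := 75):
  D = 38
  W = 151
  C = 75
  R = -4 − 5·38 − 2·151 − 75 = -571
  U = -45 − 6·151 − 4·(-571) = 1333
  Q = 4 − 3·151 − (-571) − 1333 = -1211
ΔQ = -1211 − (-230) = -981; ΔC = 75 − (-252) = 327
Score = 1·(-981) + 3·327 = 0

0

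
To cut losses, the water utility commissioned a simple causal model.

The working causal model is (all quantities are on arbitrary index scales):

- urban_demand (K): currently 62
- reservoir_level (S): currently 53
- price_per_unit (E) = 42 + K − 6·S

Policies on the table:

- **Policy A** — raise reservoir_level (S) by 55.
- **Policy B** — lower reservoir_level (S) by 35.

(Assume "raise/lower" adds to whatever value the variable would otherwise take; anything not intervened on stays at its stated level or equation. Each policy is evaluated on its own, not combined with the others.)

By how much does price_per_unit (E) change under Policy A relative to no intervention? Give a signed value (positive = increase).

-330

Baseline:
  K = 62
  S = 53
  E = 42 + 62 − 6·53 = -214
Policy A (S + 55):
  K = 62
  S = 53 + 55 = 108
  E = 42 + 62 − 6·108 = -544
Change in E: -544 − (-214) = -330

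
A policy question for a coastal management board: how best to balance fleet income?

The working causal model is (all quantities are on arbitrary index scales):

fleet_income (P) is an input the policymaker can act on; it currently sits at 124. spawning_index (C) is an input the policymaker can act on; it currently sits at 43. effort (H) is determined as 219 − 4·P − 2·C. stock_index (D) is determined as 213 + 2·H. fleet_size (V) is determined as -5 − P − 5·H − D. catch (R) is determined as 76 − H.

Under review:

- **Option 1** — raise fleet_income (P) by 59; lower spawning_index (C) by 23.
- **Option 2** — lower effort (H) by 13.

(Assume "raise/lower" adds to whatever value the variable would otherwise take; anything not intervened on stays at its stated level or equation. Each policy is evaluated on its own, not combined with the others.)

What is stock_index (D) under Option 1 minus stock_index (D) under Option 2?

Option 1 (P + 59, C − 23):
  P = 124 + 59 = 183
  C = 43 − 23 = 20
  H = 219 − 4·183 − 2·20 = -553
  D = 213 + 2·(-553) = -893
Option 2 (H − 13):
  P = 124
  C = 43
  H = 219 − 4·124 − 2·43 (−13 from intervention) = -376
  D = 213 + 2·(-376) = -539
D: -893 − (-539) = -354

-354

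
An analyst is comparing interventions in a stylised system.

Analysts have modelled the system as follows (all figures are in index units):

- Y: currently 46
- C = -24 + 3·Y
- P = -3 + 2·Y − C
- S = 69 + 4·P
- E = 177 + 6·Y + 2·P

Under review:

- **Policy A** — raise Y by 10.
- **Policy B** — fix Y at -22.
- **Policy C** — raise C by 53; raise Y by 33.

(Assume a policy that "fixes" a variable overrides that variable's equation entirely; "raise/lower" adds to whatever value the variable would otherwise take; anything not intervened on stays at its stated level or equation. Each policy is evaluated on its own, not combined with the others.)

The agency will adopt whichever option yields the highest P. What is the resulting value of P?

Policy A (Y + 10):
  Y = 46 + 10 = 56
  C = -24 + 3·56 = 144
  P = -3 + 2·56 − 144 = -35
Policy B (Y := -22):
  Y = -22
  C = -24 + 3·(-22) = -90
  P = -3 + 2·(-22) − (-90) = 43
Policy C (C + 53, Y + 33):
  Y = 46 + 33 = 79
  C = -24 + 3·79 (+53 from intervention) = 266
  P = -3 + 2·79 − 266 = -111
Comparing — Policy A: P=-35, Policy B: P=43, Policy C: P=-111. Highest is 43 (Policy B).

43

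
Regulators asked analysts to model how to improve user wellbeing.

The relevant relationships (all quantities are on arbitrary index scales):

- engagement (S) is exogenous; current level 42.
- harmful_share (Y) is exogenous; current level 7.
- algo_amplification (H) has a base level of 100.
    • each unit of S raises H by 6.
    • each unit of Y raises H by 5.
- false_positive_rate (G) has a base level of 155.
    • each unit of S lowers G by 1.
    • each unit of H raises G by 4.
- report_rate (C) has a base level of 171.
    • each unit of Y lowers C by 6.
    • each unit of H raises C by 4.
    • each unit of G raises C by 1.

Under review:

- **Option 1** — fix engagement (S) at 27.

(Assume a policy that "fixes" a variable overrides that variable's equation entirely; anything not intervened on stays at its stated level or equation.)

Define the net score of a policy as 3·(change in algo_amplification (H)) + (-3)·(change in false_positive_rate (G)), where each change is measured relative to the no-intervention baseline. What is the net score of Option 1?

765

Baseline:
  S = 42
  Y = 7
  H = 100 + 6·42 + 5·7 = 387
  G = 155 − 42 + 4·387 = 1661
Option 1 (S := 27):
  S = 27
  Y = 7
  H = 100 + 6·27 + 5·7 = 297
  G = 155 − 27 + 4·297 = 1316
ΔH = 297 − 387 = -90; ΔG = 1316 − 1661 = -345
Score = 3·(-90) + (-3)·(-345) = 765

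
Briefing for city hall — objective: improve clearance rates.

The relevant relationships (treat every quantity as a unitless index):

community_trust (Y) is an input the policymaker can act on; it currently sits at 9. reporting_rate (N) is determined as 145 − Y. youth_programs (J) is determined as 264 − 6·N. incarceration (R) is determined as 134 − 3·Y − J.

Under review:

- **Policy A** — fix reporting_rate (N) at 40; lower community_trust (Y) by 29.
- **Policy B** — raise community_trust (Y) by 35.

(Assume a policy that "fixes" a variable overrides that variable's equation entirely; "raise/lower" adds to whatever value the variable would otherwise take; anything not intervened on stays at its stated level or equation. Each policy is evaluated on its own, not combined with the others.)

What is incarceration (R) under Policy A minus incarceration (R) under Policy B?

-174

Policy A (N := 40, Y − 29):
  Y = 9 − 29 = -20
  N = 40
  J = 264 − 6·40 = 24
  R = 134 − 3·(-20) − 24 = 170
Policy B (Y + 35):
  Y = 9 + 35 = 44
  N = 145 − 44 = 101
  J = 264 − 6·101 = -342
  R = 134 − 3·44 − (-342) = 344
R: 170 − 344 = -174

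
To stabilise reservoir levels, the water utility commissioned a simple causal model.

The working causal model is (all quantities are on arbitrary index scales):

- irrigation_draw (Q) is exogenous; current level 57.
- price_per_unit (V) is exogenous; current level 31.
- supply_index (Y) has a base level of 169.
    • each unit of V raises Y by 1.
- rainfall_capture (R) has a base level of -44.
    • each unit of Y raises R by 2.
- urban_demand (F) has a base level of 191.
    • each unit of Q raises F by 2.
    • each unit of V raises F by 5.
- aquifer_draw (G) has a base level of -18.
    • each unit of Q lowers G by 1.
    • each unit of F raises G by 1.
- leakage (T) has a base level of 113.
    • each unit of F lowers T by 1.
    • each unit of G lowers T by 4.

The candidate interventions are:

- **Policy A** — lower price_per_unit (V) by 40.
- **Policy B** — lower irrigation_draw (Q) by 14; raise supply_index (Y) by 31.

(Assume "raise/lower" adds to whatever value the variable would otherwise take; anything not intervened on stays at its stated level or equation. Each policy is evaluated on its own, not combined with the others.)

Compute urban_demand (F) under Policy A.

260

Policy A (V − 40):
  Q = 57
  V = 31 − 40 = -9
  F = 191 + 2·57 + 5·(-9) = 260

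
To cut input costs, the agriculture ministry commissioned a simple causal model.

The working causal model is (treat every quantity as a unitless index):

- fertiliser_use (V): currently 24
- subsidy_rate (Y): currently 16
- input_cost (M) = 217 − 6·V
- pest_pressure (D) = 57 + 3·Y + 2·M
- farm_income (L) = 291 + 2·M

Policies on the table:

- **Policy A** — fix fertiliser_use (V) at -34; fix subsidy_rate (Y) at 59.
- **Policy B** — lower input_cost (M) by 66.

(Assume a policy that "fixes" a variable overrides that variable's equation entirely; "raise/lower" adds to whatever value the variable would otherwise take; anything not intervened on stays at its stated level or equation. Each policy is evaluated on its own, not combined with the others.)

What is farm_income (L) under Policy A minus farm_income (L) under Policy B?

Policy A (V := -34, Y := 59):
  V = -34
  M = 217 − 6·(-34) = 421
  L = 291 + 2·421 = 1133
Policy B (M − 66):
  V = 24
  M = 217 − 6·24 (−66 from intervention) = 7
  L = 291 + 2·7 = 305
L: 1133 − 305 = 828

828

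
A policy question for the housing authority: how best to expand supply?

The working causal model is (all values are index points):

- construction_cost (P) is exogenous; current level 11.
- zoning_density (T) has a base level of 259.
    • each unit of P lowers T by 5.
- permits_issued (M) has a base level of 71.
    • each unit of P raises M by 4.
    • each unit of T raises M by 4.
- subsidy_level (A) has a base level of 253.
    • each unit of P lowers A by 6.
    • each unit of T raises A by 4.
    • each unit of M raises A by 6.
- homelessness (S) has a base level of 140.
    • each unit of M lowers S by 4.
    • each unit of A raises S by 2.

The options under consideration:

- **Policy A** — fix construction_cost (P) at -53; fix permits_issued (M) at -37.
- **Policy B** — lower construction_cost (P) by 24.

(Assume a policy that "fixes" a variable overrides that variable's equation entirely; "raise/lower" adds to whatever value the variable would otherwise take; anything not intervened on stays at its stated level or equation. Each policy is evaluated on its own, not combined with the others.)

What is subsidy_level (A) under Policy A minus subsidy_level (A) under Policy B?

-7072

Policy A (P := -53, M := -37):
  P = -53
  T = 259 − 5·(-53) = 524
  M = -37
  A = 253 − 6·(-53) + 4·524 + 6·(-37) = 2445
Policy B (P − 24):
  P = 11 − 24 = -13
  T = 259 − 5·(-13) = 324
  M = 71 + 4·(-13) + 4·324 = 1315
  A = 253 − 6·(-13) + 4·324 + 6·1315 = 9517
A: 2445 − 9517 = -7072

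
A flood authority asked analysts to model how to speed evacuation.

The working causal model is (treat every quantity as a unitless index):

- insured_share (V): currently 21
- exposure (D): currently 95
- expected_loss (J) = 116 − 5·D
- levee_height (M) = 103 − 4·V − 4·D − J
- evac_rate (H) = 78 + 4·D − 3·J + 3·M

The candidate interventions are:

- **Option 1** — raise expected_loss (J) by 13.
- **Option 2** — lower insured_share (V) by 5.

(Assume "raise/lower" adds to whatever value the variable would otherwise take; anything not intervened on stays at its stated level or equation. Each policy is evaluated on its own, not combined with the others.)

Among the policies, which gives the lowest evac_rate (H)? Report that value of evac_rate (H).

1451

Option 1 (J + 13):
  V = 21
  D = 95
  J = 116 − 5·95 (+13 from intervention) = -346
  M = 103 − 4·21 − 4·95 − (-346) = -15
  H = 78 + 4·95 − 3·(-346) + 3·(-15) = 1451
Option 2 (V − 5):
  V = 21 − 5 = 16
  D = 95
  J = 116 − 5·95 = -359
  M = 103 − 4·16 − 4·95 − (-359) = 18
  H = 78 + 4·95 − 3·(-359) + 3·18 = 1589
Comparing — Option 1: H=1451, Option 2: H=1589. Lowest is 1451 (Option 1).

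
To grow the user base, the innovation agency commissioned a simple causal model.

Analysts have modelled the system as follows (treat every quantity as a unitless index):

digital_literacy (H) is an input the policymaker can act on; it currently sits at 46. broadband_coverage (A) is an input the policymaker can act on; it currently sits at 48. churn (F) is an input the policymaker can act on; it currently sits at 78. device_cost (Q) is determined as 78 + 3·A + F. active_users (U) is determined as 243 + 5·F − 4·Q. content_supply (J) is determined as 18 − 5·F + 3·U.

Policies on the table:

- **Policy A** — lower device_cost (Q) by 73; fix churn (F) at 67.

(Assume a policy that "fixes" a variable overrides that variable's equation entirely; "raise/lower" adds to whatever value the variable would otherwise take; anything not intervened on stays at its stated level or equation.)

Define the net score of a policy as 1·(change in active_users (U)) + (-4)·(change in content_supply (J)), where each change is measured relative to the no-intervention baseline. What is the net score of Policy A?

-3311

Baseline:
  A = 48
  F = 78
  Q = 78 + 3·48 + 78 = 300
  U = 243 + 5·78 − 4·300 = -567
  J = 18 − 5·78 + 3·(-567) = -2073
Policy A (Q − 73, F := 67):
  A = 48
  F = 67
  Q = 78 + 3·48 + 67 (−73 from intervention) = 216
  U = 243 + 5·67 − 4·216 = -286
  J = 18 − 5·67 + 3·(-286) = -1175
ΔU = -286 − (-567) = 281; ΔJ = -1175 − (-2073) = 898
Score = 1·281 + (-4)·898 = -3311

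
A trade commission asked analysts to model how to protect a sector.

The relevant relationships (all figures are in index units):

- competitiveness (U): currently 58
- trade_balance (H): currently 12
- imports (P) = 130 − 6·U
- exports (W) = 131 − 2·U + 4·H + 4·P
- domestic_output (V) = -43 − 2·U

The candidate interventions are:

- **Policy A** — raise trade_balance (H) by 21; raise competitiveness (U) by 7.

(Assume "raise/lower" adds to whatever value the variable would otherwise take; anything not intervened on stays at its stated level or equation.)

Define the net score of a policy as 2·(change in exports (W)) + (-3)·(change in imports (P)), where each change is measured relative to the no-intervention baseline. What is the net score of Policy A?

-70

Baseline:
  U = 58
  H = 12
  P = 130 − 6·58 = -218
  W = 131 − 2·58 + 4·12 + 4·(-218) = -809
Policy A (H + 21, U + 7):
  U = 58 + 7 = 65
  H = 12 + 21 = 33
  P = 130 − 6·65 = -260
  W = 131 − 2·65 + 4·33 + 4·(-260) = -907
ΔW = -907 − (-809) = -98; ΔP = -260 − (-218) = -42
Score = 2·(-98) + (-3)·(-42) = -70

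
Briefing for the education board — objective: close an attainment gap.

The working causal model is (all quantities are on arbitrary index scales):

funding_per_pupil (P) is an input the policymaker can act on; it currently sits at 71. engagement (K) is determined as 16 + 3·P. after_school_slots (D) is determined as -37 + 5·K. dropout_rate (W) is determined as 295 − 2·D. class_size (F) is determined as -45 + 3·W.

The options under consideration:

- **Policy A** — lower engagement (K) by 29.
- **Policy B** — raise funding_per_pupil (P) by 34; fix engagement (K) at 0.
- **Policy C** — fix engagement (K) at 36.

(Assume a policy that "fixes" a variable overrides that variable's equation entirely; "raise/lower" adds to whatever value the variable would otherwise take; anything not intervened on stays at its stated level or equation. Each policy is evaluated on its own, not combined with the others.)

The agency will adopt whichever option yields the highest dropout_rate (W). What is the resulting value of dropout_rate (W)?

Policy A (K − 29):
  P = 71
  K = 16 + 3·71 (−29 from intervention) = 200
  D = -37 + 5·200 = 963
  W = 295 − 2·963 = -1631
Policy B (P + 34, K := 0):
  P = 71 + 34 = 105
  K = 0
  D = -37 + 5·0 = -37
  W = 295 − 2·(-37) = 369
Policy C (K := 36):
  P = 71
  K = 36
  D = -37 + 5·36 = 143
  W = 295 − 2·143 = 9
Comparing — Policy A: W=-1631, Policy B: W=369, Policy C: W=9. Highest is 369 (Policy B).

369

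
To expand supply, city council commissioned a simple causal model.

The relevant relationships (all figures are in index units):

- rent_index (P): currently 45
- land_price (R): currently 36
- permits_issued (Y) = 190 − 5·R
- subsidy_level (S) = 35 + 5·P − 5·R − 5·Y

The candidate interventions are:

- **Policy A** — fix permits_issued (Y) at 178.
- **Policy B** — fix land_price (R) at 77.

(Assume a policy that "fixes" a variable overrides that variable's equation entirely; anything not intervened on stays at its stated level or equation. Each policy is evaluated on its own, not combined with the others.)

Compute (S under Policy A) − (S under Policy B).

Policy A (Y := 178):
  P = 45
  R = 36
  Y = 178
  S = 35 + 5·45 − 5·36 − 5·178 = -810
Policy B (R := 77):
  P = 45
  R = 77
  Y = 190 − 5·77 = -195
  S = 35 + 5·45 − 5·77 − 5·(-195) = 850
S: -810 − 850 = -1660

-1660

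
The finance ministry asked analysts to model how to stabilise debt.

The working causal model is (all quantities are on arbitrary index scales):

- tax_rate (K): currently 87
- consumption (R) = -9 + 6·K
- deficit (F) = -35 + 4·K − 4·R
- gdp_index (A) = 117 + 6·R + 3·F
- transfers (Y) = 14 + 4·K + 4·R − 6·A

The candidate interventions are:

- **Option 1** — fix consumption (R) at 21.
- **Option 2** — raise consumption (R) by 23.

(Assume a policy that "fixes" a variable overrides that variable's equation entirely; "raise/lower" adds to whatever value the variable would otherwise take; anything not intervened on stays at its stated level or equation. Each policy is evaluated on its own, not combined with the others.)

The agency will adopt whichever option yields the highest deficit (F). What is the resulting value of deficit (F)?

Option 1 (R := 21):
  K = 87
  R = 21
  F = -35 + 4·87 − 4·21 = 229
Option 2 (R + 23):
  K = 87
  R = -9 + 6·87 (+23 from intervention) = 536
  F = -35 + 4·87 − 4·536 = -1831
Comparing — Option 1: F=229, Option 2: F=-1831. Highest is 229 (Option 1).

229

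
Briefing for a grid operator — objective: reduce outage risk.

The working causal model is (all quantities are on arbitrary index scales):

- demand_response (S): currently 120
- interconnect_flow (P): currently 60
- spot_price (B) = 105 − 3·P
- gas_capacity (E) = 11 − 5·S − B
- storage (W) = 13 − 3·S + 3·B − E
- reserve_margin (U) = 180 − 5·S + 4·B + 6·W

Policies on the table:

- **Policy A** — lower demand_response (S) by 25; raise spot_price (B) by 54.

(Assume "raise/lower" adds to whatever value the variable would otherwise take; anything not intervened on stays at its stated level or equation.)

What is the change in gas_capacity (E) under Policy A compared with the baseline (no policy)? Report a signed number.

Baseline:
  S = 120
  P = 60
  B = 105 − 3·60 = -75
  E = 11 − 5·120 − (-75) = -514
Policy A (S − 25, B + 54):
  S = 120 − 25 = 95
  P = 60
  B = 105 − 3·60 (+54 from intervention) = -21
  E = 11 − 5·95 − (-21) = -443
Change in E: -443 − (-514) = 71

71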